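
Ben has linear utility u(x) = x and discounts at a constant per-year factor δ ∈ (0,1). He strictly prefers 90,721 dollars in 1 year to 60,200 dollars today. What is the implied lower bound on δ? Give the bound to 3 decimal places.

δ > 0.664

Under u(x) = x this choice says 60200 < δ·90721.
So δ > 60200/90721 = 0.66357.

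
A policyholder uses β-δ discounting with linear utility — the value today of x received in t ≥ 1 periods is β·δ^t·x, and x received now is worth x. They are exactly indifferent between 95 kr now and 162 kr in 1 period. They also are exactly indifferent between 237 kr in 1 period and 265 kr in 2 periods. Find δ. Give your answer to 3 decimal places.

δ ≈ 0.894

From the later pair, β·δ^1·237 = β·δ^2·265; dividing through, δ = 237/265 = 0.89434.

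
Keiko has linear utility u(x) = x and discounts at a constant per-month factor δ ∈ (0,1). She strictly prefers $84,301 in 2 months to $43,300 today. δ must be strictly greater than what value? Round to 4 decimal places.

The preference means 43300 < δ^2·84301.
Dividing by 84301: δ^2 > 0.51364. Both sides are positive, so the square root keeps the direction.
δ > (43300/84301)^(1/2) ≈ 0.7167.

δ > 0.7167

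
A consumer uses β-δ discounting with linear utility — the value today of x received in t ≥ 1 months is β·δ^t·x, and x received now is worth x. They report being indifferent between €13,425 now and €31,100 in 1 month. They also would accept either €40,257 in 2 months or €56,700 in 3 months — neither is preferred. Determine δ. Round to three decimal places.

From the later pair, β·δ^2·40257 = β·δ^3·56700; dividing through, δ = 40257/56700 = 0.71000.

δ ≈ 0.710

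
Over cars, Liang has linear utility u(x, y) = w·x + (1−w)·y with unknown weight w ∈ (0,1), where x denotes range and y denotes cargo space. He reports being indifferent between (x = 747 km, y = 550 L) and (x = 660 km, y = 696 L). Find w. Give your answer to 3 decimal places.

w = 0.627

Indifference: w·747 + (1−w)·550 = w·660 + (1−w)·696.
Collecting terms: w·87 = (1−w)·146.
So w/(1−w) = 146/87 = 1.6782, giving w = 146/(87+146) = 0.627.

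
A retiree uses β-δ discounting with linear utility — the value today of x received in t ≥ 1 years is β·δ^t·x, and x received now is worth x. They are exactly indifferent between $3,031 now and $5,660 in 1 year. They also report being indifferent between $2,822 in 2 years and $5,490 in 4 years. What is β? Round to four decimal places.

β ≈ 0.7469

Both payoffs in the second observation are in the future, so β drops out: δ^2·2822 = δ^4·5490 ⇒ δ^2 = 2822/5490 = 0.51403, so δ = 0.71696.
The first indifference: 3031 = β·δ·5660, so β = 3031/(δ·5660) = 3031/(0.71696·5660) ≈ 0.7469.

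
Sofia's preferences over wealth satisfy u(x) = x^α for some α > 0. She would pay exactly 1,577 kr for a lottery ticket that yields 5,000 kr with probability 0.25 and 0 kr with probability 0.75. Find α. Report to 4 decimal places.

α ≈ 1.2014

Since u(0) = 0, the lottery's EU is 0.25·5000^α.
Indifference: 1577^α = 0.25·5000^α, so (1577/5000)^α = 0.25.
Take logs: α = ln 0.25 / ln(1577/5000) ≈ 1.201385.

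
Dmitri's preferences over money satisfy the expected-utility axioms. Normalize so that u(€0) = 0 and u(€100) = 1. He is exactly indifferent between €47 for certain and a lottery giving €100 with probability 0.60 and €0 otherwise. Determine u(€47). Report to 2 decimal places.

0.60

u(€47) equals the lottery's expected utility: 0.60·1 + 0.40·0 = 0.60.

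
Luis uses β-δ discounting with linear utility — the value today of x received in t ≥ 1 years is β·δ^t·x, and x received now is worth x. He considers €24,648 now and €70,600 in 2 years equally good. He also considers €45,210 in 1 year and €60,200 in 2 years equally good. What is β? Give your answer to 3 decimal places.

Both payoffs in the second observation are in the future, so β drops out: δ^1·45210 = δ^2·60200 ⇒ δ = 45210/60200 = 0.75100.
Now use the now-vs-future pair: 24648 = β·δ^2·70600 gives β = 24648/(0.56400·70600) ≈ 0.619.

β ≈ 0.619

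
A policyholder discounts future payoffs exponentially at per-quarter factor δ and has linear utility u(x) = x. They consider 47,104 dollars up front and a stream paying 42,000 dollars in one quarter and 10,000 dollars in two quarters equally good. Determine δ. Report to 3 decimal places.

δ ≈ 0.920

Equating present values: 47104 = 42000δ + 10000δ².
That is, 10000δ² + 42000δ − 47104 = 0, a quadratic in δ.
δ = (−42000 + √(42000² + 4·10000·47104)) / (2·10000) = (−42000 + √3648160000.00) / 20000 ≈ 0.920.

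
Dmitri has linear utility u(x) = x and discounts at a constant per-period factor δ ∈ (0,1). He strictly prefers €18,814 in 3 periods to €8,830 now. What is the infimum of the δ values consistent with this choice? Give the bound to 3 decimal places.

δ > 0.777

The preference means 8830 < δ^3·18814.
So δ^3 > 8830/18814 = 0.46933; taking the cube root of both positive sides preserves the inequality.
δ > (8830/18814)^(1/3) ≈ 0.777.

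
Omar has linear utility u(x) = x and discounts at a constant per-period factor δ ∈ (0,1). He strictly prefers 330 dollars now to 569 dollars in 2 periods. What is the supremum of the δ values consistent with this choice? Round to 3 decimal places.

Comparing present values: 330 > δ^2·569.
Dividing by 569: δ^2 < 0.57996. Both sides are positive, so the square root keeps the direction.
δ < 0.57996^(1/2) = 0.762.

δ < 0.762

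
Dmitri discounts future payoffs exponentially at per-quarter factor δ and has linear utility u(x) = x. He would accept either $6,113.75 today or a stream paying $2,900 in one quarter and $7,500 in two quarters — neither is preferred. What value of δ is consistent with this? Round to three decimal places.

δ ≈ 0.730

Equating present values: 6113.75 = 2900δ + 7500δ².
Rearranged: 7500δ² + 2900δ − 6113.75 = 0.
δ = (−2900 + √(2900² + 4·7500·6113.75)) / (2·7500) = (−2900 + √191822500.00) / 15000 ≈ 0.730.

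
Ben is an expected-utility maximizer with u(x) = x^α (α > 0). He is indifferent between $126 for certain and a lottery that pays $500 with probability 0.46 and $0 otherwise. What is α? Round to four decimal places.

EU(lottery) = 0.46·500^α + 0.54·0 = 0.46·500^α.
Equating: 126^α = 0.46·500^α, i.e. 0.2520^α = 0.46.
Taking logs: α·ln(126/500) = ln(0.46), so α = -0.7765288 / -1.3783262 ≈ 0.5634.

α ≈ 0.5634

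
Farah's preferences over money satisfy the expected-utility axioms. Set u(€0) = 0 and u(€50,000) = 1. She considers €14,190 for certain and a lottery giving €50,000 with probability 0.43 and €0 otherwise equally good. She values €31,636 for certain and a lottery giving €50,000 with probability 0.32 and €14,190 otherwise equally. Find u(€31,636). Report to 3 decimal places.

0.612

From the first indifference, u(€14,190) = 0.43·u(€50,000) + 0.57·u(€0) = 0.43·1 + 0.57·0 = 0.43.
Then u(€31,636) = 0.32·u(€50,000) + 0.68·u(€14,190) = 0.32·1.00 + 0.68·0.43 = 0.6124.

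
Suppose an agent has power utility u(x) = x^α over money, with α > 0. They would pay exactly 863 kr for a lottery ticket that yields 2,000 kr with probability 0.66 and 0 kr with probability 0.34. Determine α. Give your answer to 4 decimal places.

The lottery's expected utility is 0.66·u(2000) + 0.34·u(0) = 0.66·2000^α (since u(0) = 0 for α > 0).
Equating: 863^α = 0.66·2000^α, i.e. 0.4315^α = 0.66.
Take logs: α = ln 0.66 / ln(863/2000) ≈ 0.494374.

α ≈ 0.4944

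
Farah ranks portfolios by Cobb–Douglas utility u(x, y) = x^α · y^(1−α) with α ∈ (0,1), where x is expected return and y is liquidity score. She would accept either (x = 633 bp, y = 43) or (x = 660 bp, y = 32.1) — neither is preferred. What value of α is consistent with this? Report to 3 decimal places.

The Cobb–Douglas utilities coincide, so 633^α·43^(1−α) = 660^α·32.1^(1−α).
(633/660)^α = (32.1/43)^(1−α); take logs: α·ln(633/660) = (1−α)·ln(32.1/43), i.e. α·-0.041769 = (1−α)·-0.292344.
Thus α·(-0.334113) = -0.292344, so α = -0.292344/-0.334113 ≈ 0.875.

α ≈ 0.875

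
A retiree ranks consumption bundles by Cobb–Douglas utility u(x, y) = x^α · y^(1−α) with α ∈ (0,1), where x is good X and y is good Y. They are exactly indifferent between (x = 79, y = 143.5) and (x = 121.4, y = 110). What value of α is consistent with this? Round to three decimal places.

α ≈ 0.382

Set the two utilities equal: 79^α·143.5^(1−α) = 121.4^α·110^(1−α).
(79/121.4)^α = (110/143.5)^(1−α); take logs: α·ln(79/121.4) = (1−α)·ln(110/143.5), i.e. α·-0.429643 = (1−α)·-0.265855.
Thus α·(-0.695498) = -0.265855, so α = -0.265855/-0.695498 ≈ 0.382.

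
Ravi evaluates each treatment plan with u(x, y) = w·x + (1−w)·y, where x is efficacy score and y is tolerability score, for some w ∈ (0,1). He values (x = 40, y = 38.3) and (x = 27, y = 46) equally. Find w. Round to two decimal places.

u(40,38.3) = u(27,46) means w·40 + (1−w)·38.3 = w·27 + (1−w)·46.
Rearranging, 13·w − 7.7·(1−w) = 0.
The marginal rate of substitution is 7.7/13, so w = 7.7/(13+7.7) = 0.37.

w = 0.37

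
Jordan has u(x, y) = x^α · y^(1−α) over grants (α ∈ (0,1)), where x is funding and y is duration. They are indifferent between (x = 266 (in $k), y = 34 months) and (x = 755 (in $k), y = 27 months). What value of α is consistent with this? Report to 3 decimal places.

α ≈ 0.181

Set the two utilities equal: 266^α·34^(1−α) = 755^α·27^(1−α).
Rearrange to (266/755)^α = (27/34)^(1−α) and take logs: α·-1.043221 = (1−α)·-0.230524.
Thus α·(-1.273745) = -0.230524, so α = -0.230524/-1.273745 ≈ 0.181.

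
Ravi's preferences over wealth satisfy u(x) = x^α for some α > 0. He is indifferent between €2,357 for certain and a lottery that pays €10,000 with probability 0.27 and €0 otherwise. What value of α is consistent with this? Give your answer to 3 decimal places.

The lottery's expected utility is 0.27·u(10000) + 0.73·u(0) = 0.27·10000^α (since u(0) = 0 for α > 0).
Indifference: 2357^α = 0.27·10000^α, so (2357/10000)^α = 0.27.
Taking logs: α·ln(2357/10000) = ln(0.27), so α = -1.309333 / -1.445195 ≈ 0.906.

α ≈ 0.906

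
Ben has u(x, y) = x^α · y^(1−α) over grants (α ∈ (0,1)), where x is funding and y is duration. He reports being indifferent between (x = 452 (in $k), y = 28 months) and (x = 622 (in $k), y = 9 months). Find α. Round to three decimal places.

α ≈ 0.780

The Cobb–Douglas utilities coincide, so 452^α·28^(1−α) = 622^α·9^(1−α).
(452/622)^α = (9/28)^(1−α); take logs: α·ln(452/622) = (1−α)·ln(9/28), i.e. α·-0.319258 = (1−α)·-1.134980.
Thus α·(-1.454238) = -1.134980, so α = -1.134980/-1.454238 ≈ 0.780.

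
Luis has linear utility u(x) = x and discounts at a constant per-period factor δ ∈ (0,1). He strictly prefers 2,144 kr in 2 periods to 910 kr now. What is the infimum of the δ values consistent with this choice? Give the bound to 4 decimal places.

The preference means 910 < δ^2·2144.
So δ^2 > 910/2144 = 0.42444; taking the square root of both positive sides preserves the inequality.
δ > 0.42444^(1/2) = 0.6515.

δ > 0.6515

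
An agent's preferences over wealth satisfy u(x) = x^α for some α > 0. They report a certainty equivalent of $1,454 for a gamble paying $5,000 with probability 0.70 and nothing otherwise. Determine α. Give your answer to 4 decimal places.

α ≈ 0.2888

The lottery's expected utility is 0.70·u(5000) + 0.30·u(0) = 0.70·5000^α (since u(0) = 0 for α > 0).
Indifference: 1454^α = 0.70·5000^α, so (1454/5000)^α = 0.70.
α = ln(0.70) / ln(1454/5000) = -0.3566749/-1.2351195 ≈ 0.2888.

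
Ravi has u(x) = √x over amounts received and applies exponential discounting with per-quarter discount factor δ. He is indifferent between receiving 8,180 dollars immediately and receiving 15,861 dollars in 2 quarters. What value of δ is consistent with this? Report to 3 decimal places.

The payoff in 2 quarters is discounted by δ^2, so u(8180) = δ^2·u(15861) and δ^2 = u(8180)/u(15861).
Since u(x) = √x, δ^2 = √(8180/15861) = 0.71814.
Hence δ = (0.71814)^(1/2) = 0.84743.

δ ≈ 0.847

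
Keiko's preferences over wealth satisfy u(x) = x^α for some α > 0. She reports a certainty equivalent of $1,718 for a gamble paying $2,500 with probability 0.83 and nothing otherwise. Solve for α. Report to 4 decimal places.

α ≈ 0.4967

The lottery's expected utility is 0.83·u(2500) + 0.17·u(0) = 0.83·2500^α (since u(0) = 0 for α > 0).
Equating: 1718^α = 0.83·2500^α, i.e. 0.6872^α = 0.83.
Take logs: α = ln 0.83 / ln(1718/2500) ≈ 0.496707.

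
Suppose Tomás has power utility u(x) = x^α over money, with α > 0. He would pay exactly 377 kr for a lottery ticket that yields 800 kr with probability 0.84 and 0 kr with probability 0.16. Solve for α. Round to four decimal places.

α ≈ 0.2317

EU(lottery) = 0.84·800^α + 0.16·0 = 0.84·800^α.
Setting u(377) equal to that: 377^α = 0.84·800^α ⇒ (377/800)^α = 0.84.
Taking logs: α·ln(377/800) = ln(0.84), so α = -0.1743534 / -0.7523665 ≈ 0.2317.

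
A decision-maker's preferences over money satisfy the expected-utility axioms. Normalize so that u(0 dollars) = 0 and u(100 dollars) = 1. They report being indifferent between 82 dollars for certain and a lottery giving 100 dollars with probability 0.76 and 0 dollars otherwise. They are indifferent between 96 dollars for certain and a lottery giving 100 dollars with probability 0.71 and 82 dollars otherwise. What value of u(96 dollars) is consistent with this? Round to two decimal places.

0.93

First, u(82 dollars) = 0.76·u(100 dollars) + 0.24·u(0 dollars) = 0.76.
Then u(96 dollars) = 0.71·u(100 dollars) + 0.29·u(82 dollars) = 0.71·1.00 + 0.29·0.76 = 0.9304.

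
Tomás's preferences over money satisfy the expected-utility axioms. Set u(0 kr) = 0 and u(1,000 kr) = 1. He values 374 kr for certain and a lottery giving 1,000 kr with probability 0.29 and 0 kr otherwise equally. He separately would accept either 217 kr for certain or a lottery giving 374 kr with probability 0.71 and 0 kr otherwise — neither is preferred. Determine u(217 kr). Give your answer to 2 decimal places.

0.21

From the first indifference, u(374 kr) = 0.29·u(1,000 kr) + 0.71·u(0 kr) = 0.29·1 + 0.71·0 = 0.29.
The second indifference gives u(217 kr) = 0.71·u(374 kr) + 0.29·u(0 kr) = 0.71·0.29 + 0.29·0.00 = 0.2059.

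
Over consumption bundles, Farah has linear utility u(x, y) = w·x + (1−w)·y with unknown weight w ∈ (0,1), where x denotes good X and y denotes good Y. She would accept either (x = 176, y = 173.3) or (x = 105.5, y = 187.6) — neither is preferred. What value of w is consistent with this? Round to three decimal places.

w = 0.169

Equating utilities: w·176 + (1−w)·173.3 = w·105.5 + (1−w)·187.6.
Rearranging, 70.5·w − 14.3·(1−w) = 0.
So w/(1−w) = 14.3/70.5 = 0.2028, giving w = 14.3/(70.5+14.3) = 0.169.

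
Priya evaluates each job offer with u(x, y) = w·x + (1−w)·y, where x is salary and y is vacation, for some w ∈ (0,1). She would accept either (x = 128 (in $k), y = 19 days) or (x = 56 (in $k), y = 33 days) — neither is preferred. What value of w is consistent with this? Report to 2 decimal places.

w = 0.16

u(128,19) = u(56,33) means w·128 + (1−w)·19 = w·56 + (1−w)·33.
Rearranging, 72·w − 14·(1−w) = 0.
The marginal rate of substitution is 14/72, so w = 14/(72+14) = 0.16.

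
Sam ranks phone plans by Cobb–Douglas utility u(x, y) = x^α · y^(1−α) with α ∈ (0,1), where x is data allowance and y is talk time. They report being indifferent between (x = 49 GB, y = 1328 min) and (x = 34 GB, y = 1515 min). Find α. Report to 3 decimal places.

α ≈ 0.265

The Cobb–Douglas utilities coincide, so 49^α·1328^(1−α) = 34^α·1515^(1−α).
(49/34)^α = (1515/1328)^(1−α); take logs: α·ln(49/34) = (1−α)·ln(1515/1328), i.e. α·0.365460 = (1−α)·0.131741.
With A = 0.365460 and B = 0.131741: α·A = (1−α)·B, so α = B/(A+B) = 0.131741/0.497201 ≈ 0.265.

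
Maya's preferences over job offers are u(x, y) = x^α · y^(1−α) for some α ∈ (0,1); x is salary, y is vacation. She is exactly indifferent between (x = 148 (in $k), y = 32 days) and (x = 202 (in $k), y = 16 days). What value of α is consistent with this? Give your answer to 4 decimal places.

The Cobb–Douglas utilities coincide, so 148^α·32^(1−α) = 202^α·16^(1−α).
Rearrange to (148/202)^α = (16/32)^(1−α) and take logs: α·-0.3110554 = (1−α)·-0.6931472.
With A = -0.3110554 and B = -0.6931472: α·A = (1−α)·B, so α = B/(A+B) = -0.6931472/-1.0042026 ≈ 0.6902.

α ≈ 0.6902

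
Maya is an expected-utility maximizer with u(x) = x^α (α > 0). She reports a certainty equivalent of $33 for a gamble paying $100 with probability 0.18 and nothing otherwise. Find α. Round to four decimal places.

EU(lottery) = 0.18·100^α + 0.82·0 = 0.18·100^α.
Equating: 33^α = 0.18·100^α, i.e. 0.3300^α = 0.18.
α = ln(0.18) / ln(33/100) = -1.7147984/-1.1086626 ≈ 1.5467.

α ≈ 1.5467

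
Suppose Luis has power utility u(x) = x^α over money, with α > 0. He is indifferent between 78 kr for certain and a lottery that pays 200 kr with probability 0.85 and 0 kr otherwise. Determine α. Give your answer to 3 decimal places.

The lottery's expected utility is 0.85·u(200) + 0.15·u(0) = 0.85·200^α (since u(0) = 0 for α > 0).
Setting u(78) equal to that: 78^α = 0.85·200^α ⇒ (78/200)^α = 0.85.
α = ln(0.85) / ln(78/200) = -0.162519/-0.941609 ≈ 0.173.

α ≈ 0.173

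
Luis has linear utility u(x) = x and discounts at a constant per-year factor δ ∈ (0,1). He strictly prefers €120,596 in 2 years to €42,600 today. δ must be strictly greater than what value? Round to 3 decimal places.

Under u(x) = x this choice says 42600 < δ^2·120596.
Dividing by 120596: δ^2 > 0.35325. Both sides are positive, so the square root keeps the direction.
δ > (42600/120596)^(1/2) ≈ 0.594.

δ > 0.594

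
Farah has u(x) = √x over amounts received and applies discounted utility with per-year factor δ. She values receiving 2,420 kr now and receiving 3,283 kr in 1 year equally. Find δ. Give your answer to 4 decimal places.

Indifference means u(2420) = δ · u(3283), so δ = u(2420)/u(3283).
With u(x) = √x: δ = √2420/√3283 = √(2420/3283) = 0.85856.

δ ≈ 0.8586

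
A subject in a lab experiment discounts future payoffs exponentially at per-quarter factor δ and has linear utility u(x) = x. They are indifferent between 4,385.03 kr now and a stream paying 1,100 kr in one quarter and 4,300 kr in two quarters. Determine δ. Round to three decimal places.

The stream is worth 1100δ + 4300δ² today, so 1100δ + 4300δ² = 4385.03.
That is, 4300δ² + 1100δ − 4385.03 = 0, a quadratic in δ.
By the quadratic formula (taking the positive root), δ = (−1100 + √76632516.00) / 8600 ≈ 0.890.

δ ≈ 0.890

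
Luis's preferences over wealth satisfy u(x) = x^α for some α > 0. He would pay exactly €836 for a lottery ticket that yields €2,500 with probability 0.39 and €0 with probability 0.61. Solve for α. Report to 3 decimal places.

α ≈ 0.860

The lottery's expected utility is 0.39·u(2500) + 0.61·u(0) = 0.39·2500^α (since u(0) = 0 for α > 0).
Indifference: 836^α = 0.39·2500^α, so (836/2500)^α = 0.39.
Take logs: α = ln 0.39 / ln(836/2500) ≈ 0.85959.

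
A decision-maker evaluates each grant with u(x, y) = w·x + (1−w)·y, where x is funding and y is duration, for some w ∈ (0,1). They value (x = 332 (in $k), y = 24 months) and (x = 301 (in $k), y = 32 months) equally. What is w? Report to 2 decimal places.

u(332,24) = u(301,32) means w·332 + (1−w)·24 = w·301 + (1−w)·32.
w·(332−301) = (1−w)·(32−24), i.e. w·31 = (1−w)·8.
The marginal rate of substitution is 8/31, so w = 8/(31+8) = 0.21.

w = 0.21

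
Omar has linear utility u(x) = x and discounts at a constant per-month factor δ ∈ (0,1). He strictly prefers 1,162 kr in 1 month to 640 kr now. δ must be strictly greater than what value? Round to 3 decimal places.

Under u(x) = x this choice says 640 < δ·1162.
Dividing through by 1162 gives δ > 0.55077.

δ > 0.551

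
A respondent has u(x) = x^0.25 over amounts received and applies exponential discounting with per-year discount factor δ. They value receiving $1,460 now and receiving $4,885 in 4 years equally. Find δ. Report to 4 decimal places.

The payoff in 4 years is discounted by δ^4, so u(1460) = δ^4·u(4885) and δ^4 = u(1460)/u(4885).
Since u(x) = x^0.25, δ^4 = (1460/4885)^0.25 = 0.29887^0.25 = 0.73939.
Taking the 4th root: δ = 0.73939^(1/4) ≈ 0.9273.

δ ≈ 0.9273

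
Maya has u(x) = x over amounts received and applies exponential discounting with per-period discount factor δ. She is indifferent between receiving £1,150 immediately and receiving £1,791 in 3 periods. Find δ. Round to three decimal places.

Equating discounted utilities: u(1150) = δ^3·u(1791) ⇒ δ^3 = u(1150)/u(1791).
With u(x) = x: δ^3 = 1150/1791 = 0.64210.
Hence δ = (0.64210)^(1/3) = 0.86272.

δ ≈ 0.863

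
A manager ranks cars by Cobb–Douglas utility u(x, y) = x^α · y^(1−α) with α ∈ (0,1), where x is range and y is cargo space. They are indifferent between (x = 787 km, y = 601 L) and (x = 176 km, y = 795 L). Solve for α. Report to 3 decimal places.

The Cobb–Douglas utilities coincide, so 787^α·601^(1−α) = 176^α·795^(1−α).
(787/176)^α = (795/601)^(1−α); take logs: α·ln(787/176) = (1−α)·ln(795/601), i.e. α·1.497744 = (1−α)·0.279747.
Thus α·(1.777491) = 0.279747, so α = 0.279747/1.777491 ≈ 0.157.

α ≈ 0.157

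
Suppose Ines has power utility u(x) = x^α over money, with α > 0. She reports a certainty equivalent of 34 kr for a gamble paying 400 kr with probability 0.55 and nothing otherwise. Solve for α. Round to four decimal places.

α ≈ 0.2425

Since u(0) = 0, the lottery's EU is 0.55·400^α.
Setting u(34) equal to that: 34^α = 0.55·400^α ⇒ (34/400)^α = 0.55.
Take logs: α = ln 0.55 / ln(34/400) ≈ 0.242520.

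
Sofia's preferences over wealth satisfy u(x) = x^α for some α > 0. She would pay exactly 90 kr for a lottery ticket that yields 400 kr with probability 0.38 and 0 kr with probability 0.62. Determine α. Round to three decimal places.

The lottery's expected utility is 0.38·u(400) + 0.62·u(0) = 0.38·400^α (since u(0) = 0 for α > 0).
Equating: 90^α = 0.38·400^α, i.e. 0.2250^α = 0.38.
Taking logs: α·ln(90/400) = ln(0.38), so α = -0.967584 / -1.491655 ≈ 0.649.

α ≈ 0.649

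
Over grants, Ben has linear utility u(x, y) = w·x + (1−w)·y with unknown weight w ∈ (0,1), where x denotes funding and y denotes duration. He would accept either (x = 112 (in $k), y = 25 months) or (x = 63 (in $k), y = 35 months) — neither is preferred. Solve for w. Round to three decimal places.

w = 0.169

u(112,25) = u(63,35) means w·112 + (1−w)·25 = w·63 + (1−w)·35.
Collecting terms: w·49 = (1−w)·10.
The marginal rate of substitution is 10/49, so w = 10/(49+10) = 0.169.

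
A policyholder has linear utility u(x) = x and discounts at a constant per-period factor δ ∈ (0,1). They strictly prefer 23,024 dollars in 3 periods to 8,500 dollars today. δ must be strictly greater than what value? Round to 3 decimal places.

Under u(x) = x this choice says 8500 < δ^3·23024.
Hence δ^3 > 8500/23024 = 0.36918, and x ↦ x^(1/3) is increasing on (0,∞).
δ > 0.36918^(1/3) = 0.717.

δ > 0.717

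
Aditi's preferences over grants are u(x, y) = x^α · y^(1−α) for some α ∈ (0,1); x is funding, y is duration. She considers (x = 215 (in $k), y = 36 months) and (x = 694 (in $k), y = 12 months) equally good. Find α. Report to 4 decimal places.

α ≈ 0.4839

The Cobb–Douglas utilities coincide, so 215^α·36^(1−α) = 694^α·12^(1−α).
Rearrange to (215/694)^α = (12/36)^(1−α) and take logs: α·-1.1718339 = (1−α)·-1.0986123.
So α/(1−α) = (-1.0986123)/(-1.1718339) = 0.9375154, and α = 0.9375154/1.9375154 ≈ 0.4839.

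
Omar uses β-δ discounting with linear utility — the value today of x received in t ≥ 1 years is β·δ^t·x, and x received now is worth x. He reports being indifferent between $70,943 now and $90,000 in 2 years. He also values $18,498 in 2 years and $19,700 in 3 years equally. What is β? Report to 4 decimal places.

β ≈ 0.8940

The second indifference involves only future payoffs, so β cancels: β·δ^2·18498 = β·δ^3·19700, giving δ = 18498/19700 = 0.93898.
The first indifference: 70943 = β·δ^2·90000, so β = 70943/(δ^2·90000) = 70943/(0.88169·90000) ≈ 0.8940.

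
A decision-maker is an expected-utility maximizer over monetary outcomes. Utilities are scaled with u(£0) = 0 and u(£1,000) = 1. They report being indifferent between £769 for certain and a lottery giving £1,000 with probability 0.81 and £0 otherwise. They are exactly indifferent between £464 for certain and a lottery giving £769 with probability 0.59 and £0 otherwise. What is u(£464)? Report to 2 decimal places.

0.48

First, u(£769) = 0.81·u(£1,000) + 0.19·u(£0) = 0.81.
Chaining: u(£464) = 0.59·0.81 + 0.41·0.00 = 0.4779.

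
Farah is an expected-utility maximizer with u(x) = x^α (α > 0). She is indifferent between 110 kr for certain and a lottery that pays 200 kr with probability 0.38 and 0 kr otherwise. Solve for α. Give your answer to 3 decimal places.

Since u(0) = 0, the lottery's EU is 0.38·200^α.
Equating: 110^α = 0.38·200^α, i.e. 0.5500^α = 0.38.
α = ln(0.38) / ln(110/200) = -0.967584/-0.597837 ≈ 1.618.

α ≈ 1.618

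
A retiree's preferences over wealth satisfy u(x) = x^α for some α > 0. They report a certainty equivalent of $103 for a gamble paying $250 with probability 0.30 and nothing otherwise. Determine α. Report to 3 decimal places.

α ≈ 1.358

Since u(0) = 0, the lottery's EU is 0.30·250^α.
Setting u(103) equal to that: 103^α = 0.30·250^α ⇒ (103/250)^α = 0.30.
Take logs: α = ln 0.30 / ln(103/250) ≈ 1.35776.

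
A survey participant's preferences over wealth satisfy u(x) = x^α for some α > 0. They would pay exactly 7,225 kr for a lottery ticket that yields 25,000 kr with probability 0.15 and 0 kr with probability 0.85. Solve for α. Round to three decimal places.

α ≈ 1.528

EU(lottery) = 0.15·25000^α + 0.85·0 = 0.15·25000^α.
Indifference: 7225^α = 0.15·25000^α, so (7225/25000)^α = 0.15.
Take logs: α = ln 0.15 / ln(7225/25000) ≈ 1.52830.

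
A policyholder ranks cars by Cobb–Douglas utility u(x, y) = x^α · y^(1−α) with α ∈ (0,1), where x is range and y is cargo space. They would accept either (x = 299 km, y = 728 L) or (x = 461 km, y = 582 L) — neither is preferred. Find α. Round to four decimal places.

α ≈ 0.3408

The Cobb–Douglas utilities coincide, so 299^α·728^(1−α) = 461^α·582^(1−α).
Rearrange to (299/461)^α = (582/728)^(1−α) and take logs: α·-0.4329545 = (1−α)·-0.2238306.
So α/(1−α) = (-0.2238306)/(-0.4329545) = 0.5169841, and α = 0.5169841/1.5169841 ≈ 0.3408.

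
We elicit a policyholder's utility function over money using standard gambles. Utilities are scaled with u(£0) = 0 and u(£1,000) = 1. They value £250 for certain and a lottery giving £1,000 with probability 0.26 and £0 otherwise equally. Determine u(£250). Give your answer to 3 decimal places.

0.260

By the standard-gamble method, u(£250) is just the indifference probability on the best outcome: 0.26.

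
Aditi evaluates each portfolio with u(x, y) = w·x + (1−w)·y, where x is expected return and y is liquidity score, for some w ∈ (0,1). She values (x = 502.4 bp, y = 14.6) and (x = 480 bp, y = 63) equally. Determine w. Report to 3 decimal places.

Indifference: w·502.4 + (1−w)·14.6 = w·480 + (1−w)·63.
Rearranging, 22.4·w − 48.4·(1−w) = 0.
So w/(1−w) = 48.4/22.4 = 2.1607, giving w = 48.4/(22.4+48.4) = 0.684.

w = 0.684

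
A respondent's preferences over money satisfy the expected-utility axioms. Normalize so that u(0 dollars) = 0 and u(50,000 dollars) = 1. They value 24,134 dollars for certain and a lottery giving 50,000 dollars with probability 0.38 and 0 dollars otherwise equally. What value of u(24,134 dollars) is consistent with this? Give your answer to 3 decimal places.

0.380

u(24,134 dollars) equals the lottery's expected utility: 0.38·1 + 0.62·0 = 0.38.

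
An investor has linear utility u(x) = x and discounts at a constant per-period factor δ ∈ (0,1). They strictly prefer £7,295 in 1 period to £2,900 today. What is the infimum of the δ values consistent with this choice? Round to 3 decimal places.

Under u(x) = x this choice says 2900 < δ·7295.
So δ > 2900/7295 = 0.39753.

δ > 0.398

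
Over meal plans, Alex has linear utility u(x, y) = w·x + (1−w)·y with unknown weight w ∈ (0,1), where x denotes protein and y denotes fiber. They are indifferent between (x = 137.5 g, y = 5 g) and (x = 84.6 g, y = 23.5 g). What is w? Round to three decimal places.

u(137.5,5) = u(84.6,23.5) means w·137.5 + (1−w)·5 = w·84.6 + (1−w)·23.5.
Collecting terms: w·52.9 = (1−w)·18.5.
Hence w = 18.5/(52.9+18.5) = 18.5/71.4 = 0.259.

w = 0.259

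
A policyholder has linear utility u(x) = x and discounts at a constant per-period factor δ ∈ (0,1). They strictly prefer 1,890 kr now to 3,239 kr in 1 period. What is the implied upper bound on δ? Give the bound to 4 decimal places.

δ < 0.5835

Under u(x) = x this choice says 1890 > δ·3239.
Dividing through by 3239 gives δ < 0.58351.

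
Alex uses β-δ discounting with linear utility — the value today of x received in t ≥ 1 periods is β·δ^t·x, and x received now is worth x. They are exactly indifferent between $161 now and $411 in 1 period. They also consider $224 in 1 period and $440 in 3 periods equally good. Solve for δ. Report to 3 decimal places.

δ ≈ 0.714

From the later pair, β·δ^1·224 = β·δ^3·440; dividing through, δ^2 = 224/440 = 0.50909, so δ = 0.71351.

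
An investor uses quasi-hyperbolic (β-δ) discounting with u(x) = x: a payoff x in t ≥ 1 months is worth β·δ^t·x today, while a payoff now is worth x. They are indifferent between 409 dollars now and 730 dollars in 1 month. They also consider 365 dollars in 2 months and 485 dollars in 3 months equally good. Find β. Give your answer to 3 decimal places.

From the later pair, β·δ^2·365 = β·δ^3·485; dividing through, δ = 365/485 = 0.75258.
The first indifference: 409 = β·δ·730, so β = 409/(δ·730) = 409/(0.75258·730) ≈ 0.744.

β ≈ 0.744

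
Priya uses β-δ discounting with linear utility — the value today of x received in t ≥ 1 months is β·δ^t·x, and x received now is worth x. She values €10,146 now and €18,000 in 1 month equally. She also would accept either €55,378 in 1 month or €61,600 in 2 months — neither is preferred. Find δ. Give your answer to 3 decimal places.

δ ≈ 0.899

From the later pair, β·δ^1·55378 = β·δ^2·61600; dividing through, δ = 55378/61600 = 0.89899.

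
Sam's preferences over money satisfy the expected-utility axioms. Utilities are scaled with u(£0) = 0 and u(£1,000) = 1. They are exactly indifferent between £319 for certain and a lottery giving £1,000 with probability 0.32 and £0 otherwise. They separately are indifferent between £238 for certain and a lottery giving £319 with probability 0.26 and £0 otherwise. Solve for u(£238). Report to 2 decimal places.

0.08

First, u(£319) = 0.32·u(£1,000) + 0.68·u(£0) = 0.32.
The second indifference gives u(£238) = 0.26·u(£319) + 0.74·u(£0) = 0.26·0.32 + 0.74·0.00 = 0.0832.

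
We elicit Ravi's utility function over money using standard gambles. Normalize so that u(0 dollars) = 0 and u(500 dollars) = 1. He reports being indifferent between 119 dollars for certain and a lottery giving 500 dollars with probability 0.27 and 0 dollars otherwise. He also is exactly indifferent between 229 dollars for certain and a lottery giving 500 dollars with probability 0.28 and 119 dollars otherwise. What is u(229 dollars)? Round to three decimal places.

0.474

From the first indifference, u(119 dollars) = 0.27·u(500 dollars) + 0.73·u(0 dollars) = 0.27·1 + 0.73·0 = 0.27.
Chaining: u(229 dollars) = 0.28·1.00 + 0.72·0.27 = 0.4744.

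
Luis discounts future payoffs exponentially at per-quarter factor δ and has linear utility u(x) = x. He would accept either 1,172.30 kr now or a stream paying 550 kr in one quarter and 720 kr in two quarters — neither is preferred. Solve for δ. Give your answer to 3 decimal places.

Present value of the stream is 550·δ + 720·δ². Indifference gives 550δ + 720δ² = 1172.30.
Rearranged: 720δ² + 550δ − 1172.30 = 0.
The positive root is δ = [−550 + √(550² + 4·720·1172.30)] / (2·720) = (−550 + 1918.000)/1440 ≈ 0.950.

δ ≈ 0.950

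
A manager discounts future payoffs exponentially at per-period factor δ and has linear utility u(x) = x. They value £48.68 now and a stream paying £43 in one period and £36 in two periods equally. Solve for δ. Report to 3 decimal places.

δ ≈ 0.710

Equating present values: 48.68 = 43δ + 36δ².
Rearranged: 36δ² + 43δ − 48.68 = 0.
By the quadratic formula (taking the positive root), δ = (−43 + √8858.92) / 72 ≈ 0.710.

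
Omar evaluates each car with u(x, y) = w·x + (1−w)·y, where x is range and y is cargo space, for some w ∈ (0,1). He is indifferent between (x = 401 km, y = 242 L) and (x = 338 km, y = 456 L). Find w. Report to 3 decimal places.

w = 0.773

u(401,242) = u(338,456) means w·401 + (1−w)·242 = w·338 + (1−w)·456.
Rearranging, 63·w − 214·(1−w) = 0.
So w/(1−w) = 214/63 = 3.3968, giving w = 214/(63+214) = 0.773.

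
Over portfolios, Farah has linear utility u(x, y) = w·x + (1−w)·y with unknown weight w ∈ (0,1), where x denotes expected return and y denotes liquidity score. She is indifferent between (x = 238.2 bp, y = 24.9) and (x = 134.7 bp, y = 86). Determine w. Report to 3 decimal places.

u(238.2,24.9) = u(134.7,86) means w·238.2 + (1−w)·24.9 = w·134.7 + (1−w)·86.
w·(238.2−134.7) = (1−w)·(86−24.9), i.e. w·103.5 = (1−w)·61.1.
So w/(1−w) = 61.1/103.5 = 0.5903, giving w = 61.1/(103.5+61.1) = 0.371.

w = 0.371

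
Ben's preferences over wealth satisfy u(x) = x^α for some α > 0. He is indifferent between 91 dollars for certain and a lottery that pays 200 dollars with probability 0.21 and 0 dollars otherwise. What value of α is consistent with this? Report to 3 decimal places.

α ≈ 1.982

Since u(0) = 0, the lottery's EU is 0.21·200^α.
Equating: 91^α = 0.21·200^α, i.e. 0.4550^α = 0.21.
Taking logs: α·ln(91/200) = ln(0.21), so α = -1.560648 / -0.787458 ≈ 1.982.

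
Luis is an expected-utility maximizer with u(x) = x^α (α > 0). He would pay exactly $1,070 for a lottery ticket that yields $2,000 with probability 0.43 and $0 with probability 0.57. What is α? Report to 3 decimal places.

α ≈ 1.349

EU(lottery) = 0.43·2000^α + 0.57·0 = 0.43·2000^α.
Equating: 1070^α = 0.43·2000^α, i.e. 0.5350^α = 0.43.
Taking logs: α·ln(1070/2000) = ln(0.43), so α = -0.843970 / -0.625489 ≈ 1.349.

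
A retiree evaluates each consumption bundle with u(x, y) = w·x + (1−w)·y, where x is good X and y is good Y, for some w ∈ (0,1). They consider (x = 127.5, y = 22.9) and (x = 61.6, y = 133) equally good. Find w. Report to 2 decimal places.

w = 0.63

Indifference: w·127.5 + (1−w)·22.9 = w·61.6 + (1−w)·133.
Collecting terms: w·65.9 = (1−w)·110.1.
So w/(1−w) = 110.1/65.9 = 1.6707, giving w = 110.1/(65.9+110.1) = 0.63.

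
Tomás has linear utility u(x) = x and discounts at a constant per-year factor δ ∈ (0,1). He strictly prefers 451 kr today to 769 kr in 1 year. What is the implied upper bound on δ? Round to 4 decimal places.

δ < 0.5865

The preference means 451 > δ·769.
Dividing through by 769 gives δ < 0.58648.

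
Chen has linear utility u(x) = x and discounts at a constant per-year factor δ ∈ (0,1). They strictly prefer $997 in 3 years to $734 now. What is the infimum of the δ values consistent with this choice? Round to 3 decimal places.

δ > 0.903

The preference means 734 < δ^3·997.
Dividing by 997: δ^3 > 0.73621. Both sides are positive, so the cube root keeps the direction.
δ > (734/997)^(1/3) ≈ 0.903.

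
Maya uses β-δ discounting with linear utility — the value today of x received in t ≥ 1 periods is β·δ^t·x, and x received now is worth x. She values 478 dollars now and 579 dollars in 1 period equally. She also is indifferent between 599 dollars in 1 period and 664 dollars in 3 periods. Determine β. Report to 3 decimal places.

From the later pair, β·δ^1·599 = β·δ^3·664; dividing through, δ^2 = 599/664 = 0.90211, so δ = 0.94979.
Now use the now-vs-future pair: 478 = β·δ·579 gives β = 478/(0.94979·579) ≈ 0.869.

β ≈ 0.869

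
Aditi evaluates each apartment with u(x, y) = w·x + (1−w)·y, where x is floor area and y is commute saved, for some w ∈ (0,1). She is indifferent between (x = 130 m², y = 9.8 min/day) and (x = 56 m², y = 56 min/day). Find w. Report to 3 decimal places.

w = 0.384

Equating utilities: w·130 + (1−w)·9.8 = w·56 + (1−w)·56.
w·(130−56) = (1−w)·(56−9.8), i.e. w·74 = (1−w)·46.2.
So w/(1−w) = 46.2/74 = 0.6243, giving w = 46.2/(74+46.2) = 0.384.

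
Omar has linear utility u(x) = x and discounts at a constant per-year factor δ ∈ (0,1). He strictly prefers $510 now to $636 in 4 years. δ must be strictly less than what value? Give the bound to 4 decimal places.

Comparing present values: 510 > δ^4·636.
Hence δ^4 < 510/636 = 0.80189, and x ↦ x^(1/4) is increasing on (0,∞).
δ < (510/636)^(1/4) ≈ 0.9463.

δ < 0.9463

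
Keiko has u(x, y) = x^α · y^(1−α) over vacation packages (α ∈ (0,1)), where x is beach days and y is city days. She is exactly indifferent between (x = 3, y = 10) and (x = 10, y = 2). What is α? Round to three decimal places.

The Cobb–Douglas utilities coincide, so 3^α·10^(1−α) = 10^α·2^(1−α).
Rearrange to (3/10)^α = (2/10)^(1−α) and take logs: α·-1.203973 = (1−α)·-1.609438.
Thus α·(-2.813411) = -1.609438, so α = -1.609438/-2.813411 ≈ 0.572.

α ≈ 0.572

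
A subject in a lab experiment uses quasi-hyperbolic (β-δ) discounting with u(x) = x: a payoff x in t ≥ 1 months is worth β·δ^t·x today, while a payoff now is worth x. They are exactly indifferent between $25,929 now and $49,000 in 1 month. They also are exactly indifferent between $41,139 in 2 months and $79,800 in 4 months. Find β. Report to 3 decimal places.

The second indifference involves only future payoffs, so β cancels: β·δ^2·41139 = β·δ^4·79800, giving δ^2 = 41139/79800 = 0.51553, so δ = 0.71800.
Now use the now-vs-future pair: 25929 = β·δ·49000 gives β = 25929/(0.71800·49000) ≈ 0.737.

β ≈ 0.737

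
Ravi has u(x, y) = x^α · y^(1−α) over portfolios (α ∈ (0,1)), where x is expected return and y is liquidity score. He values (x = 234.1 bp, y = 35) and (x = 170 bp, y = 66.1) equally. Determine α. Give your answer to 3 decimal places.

α ≈ 0.665

The Cobb–Douglas utilities coincide, so 234.1^α·35^(1−α) = 170^α·66.1^(1−α).
Taking logs: α·ln 234.1 + (1−α)·ln 35 = α·ln 170 + (1−α)·ln 66.1, i.e. α·0.319950 = (1−α)·0.635821.
With A = 0.319950 and B = 0.635821: α·A = (1−α)·B, so α = B/(A+B) = 0.635821/0.955771 ≈ 0.665.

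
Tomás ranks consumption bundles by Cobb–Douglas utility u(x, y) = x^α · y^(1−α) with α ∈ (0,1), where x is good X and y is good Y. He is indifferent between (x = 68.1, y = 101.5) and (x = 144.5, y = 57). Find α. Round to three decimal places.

α ≈ 0.434

Set the two utilities equal: 68.1^α·101.5^(1−α) = 144.5^α·57^(1−α).
Rearrange to (68.1/144.5)^α = (57/101.5)^(1−α) and take logs: α·-0.752302 = (1−α)·-0.577008.
So α/(1−α) = (-0.577008)/(-0.752302) = 0.766990, and α = 0.766990/1.766990 ≈ 0.434.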